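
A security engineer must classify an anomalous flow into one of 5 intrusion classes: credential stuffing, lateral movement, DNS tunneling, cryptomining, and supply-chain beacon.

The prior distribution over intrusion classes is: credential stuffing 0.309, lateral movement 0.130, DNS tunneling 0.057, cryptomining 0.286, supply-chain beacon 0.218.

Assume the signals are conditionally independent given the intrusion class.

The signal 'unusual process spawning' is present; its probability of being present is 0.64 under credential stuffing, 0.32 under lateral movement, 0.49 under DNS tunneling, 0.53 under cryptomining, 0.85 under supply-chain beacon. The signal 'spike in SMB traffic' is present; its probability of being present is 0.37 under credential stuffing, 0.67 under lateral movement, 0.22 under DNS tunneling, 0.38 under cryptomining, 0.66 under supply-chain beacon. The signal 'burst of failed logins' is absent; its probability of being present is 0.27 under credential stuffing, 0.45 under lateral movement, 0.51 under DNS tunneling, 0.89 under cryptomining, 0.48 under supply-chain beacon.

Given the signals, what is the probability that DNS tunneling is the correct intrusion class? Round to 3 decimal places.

For each hypothesis, the unnormalized posterior weight is prior × product of the signal likelihoods (using 1 − P(present | H) for each absent signal):
  credential stuffing: 0.309 × 0.64 × 0.37 × (1 − 0.27) = 0.053415
  lateral movement: 0.130 × 0.32 × 0.67 × (1 − 0.45) = 0.01533
  DNS tunneling: 0.057 × 0.49 × 0.22 × (1 − 0.51) = 0.0030109
  cryptomining: 0.286 × 0.53 × 0.38 × (1 − 0.89) = 0.006336
  supply-chain beacon: 0.218 × 0.85 × 0.66 × (1 − 0.48) = 0.063595
Normalizing constant Z = 0.053415 + 0.01533 + 0.0030109 + 0.006336 + 0.063595 = 0.14169.
P(DNS tunneling | evidence) = 0.0030109 / 0.14169 ≈ 0.021.

0.021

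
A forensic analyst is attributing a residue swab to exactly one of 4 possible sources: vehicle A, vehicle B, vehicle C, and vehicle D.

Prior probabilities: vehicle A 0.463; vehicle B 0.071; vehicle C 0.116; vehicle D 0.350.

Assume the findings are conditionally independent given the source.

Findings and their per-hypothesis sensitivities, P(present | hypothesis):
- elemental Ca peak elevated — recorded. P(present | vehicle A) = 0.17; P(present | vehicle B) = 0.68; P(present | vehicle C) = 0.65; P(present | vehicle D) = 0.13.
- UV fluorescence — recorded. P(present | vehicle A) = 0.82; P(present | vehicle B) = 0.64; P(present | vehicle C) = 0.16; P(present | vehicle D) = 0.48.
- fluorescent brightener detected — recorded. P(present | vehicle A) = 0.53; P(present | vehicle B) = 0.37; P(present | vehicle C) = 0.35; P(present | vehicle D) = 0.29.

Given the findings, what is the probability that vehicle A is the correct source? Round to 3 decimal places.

For each hypothesis, the unnormalized posterior weight is prior × product of the finding likelihoods:
  vehicle A: 0.463 × 0.17 × 0.82 × 0.53 = 0.034207
  vehicle B: 0.071 × 0.68 × 0.64 × 0.37 = 0.011433
  vehicle C: 0.116 × 0.65 × 0.16 × 0.35 = 0.0042224
  vehicle D: 0.350 × 0.13 × 0.48 × 0.29 = 0.0063336
The unnormalized weights sum to 0.056196.
P(vehicle A | evidence) = 0.034207 / 0.056196 ≈ 0.609.

0.609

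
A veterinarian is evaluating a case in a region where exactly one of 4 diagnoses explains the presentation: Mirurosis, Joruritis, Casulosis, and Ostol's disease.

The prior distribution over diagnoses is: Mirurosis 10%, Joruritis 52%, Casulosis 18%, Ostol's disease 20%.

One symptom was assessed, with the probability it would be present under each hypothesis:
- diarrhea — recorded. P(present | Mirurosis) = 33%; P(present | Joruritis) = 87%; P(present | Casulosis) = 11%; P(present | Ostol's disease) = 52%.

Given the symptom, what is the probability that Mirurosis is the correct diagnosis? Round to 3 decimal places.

0.054

For each hypothesis, the unnormalized posterior weight is prior × likelihood:
  Mirurosis: 0.10 × 0.33 = 0.033
  Joruritis: 0.52 × 0.87 = 0.4524
  Casulosis: 0.18 × 0.11 = 0.0198
  Ostol's disease: 0.20 × 0.52 = 0.104
Marginal likelihood of the evidence = 0.6092.
P(Mirurosis | evidence) = 0.033 / 0.6092 ≈ 0.054.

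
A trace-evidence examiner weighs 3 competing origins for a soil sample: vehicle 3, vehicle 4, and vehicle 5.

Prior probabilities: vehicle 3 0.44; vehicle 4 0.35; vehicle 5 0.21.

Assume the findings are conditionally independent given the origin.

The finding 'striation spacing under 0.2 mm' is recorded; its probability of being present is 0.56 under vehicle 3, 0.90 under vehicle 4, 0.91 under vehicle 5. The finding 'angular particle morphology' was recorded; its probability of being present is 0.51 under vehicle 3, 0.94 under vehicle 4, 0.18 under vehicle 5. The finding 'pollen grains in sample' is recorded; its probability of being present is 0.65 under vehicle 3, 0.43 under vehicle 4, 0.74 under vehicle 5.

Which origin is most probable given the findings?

vehicle 4

For each hypothesis, the unnormalized posterior weight is prior × product of the finding likelihoods:
  vehicle 3: 0.44 × 0.56 × 0.51 × 0.65 = 0.081682
  vehicle 4: 0.35 × 0.90 × 0.94 × 0.43 = 0.12732
  vehicle 5: 0.21 × 0.91 × 0.18 × 0.74 = 0.025455
The unnormalized weights sum to 0.23446.
P(vehicle 3 | evidence) ≈ 0.081682 / 0.23446 ≈ 0.348
P(vehicle 4 | evidence) ≈ 0.12732 / 0.23446 ≈ 0.543
P(vehicle 5 | evidence) ≈ 0.025455 / 0.23446 ≈ 0.109
The largest is 0.543, so vehicle 4 is most probable.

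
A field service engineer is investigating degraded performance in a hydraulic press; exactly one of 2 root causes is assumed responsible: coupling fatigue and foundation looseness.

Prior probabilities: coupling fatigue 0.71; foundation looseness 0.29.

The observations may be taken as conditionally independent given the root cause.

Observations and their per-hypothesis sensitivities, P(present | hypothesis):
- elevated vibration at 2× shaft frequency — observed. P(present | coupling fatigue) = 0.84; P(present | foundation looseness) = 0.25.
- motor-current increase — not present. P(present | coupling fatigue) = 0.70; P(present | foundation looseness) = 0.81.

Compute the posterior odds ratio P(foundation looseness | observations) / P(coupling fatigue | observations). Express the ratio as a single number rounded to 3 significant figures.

Unnormalized posterior weight (prior times the observation likelihoods) for each of the two hypotheses (using 1 − P(present | H) for each absent observation):
  foundation looseness: 0.29 × 0.25 × (1 − 0.81) = 0.013775
  coupling fatigue: 0.71 × 0.84 × (1 − 0.70) = 0.17892
Posterior odds = 0.013775 / 0.17892 ≈ 0.0770.

0.0770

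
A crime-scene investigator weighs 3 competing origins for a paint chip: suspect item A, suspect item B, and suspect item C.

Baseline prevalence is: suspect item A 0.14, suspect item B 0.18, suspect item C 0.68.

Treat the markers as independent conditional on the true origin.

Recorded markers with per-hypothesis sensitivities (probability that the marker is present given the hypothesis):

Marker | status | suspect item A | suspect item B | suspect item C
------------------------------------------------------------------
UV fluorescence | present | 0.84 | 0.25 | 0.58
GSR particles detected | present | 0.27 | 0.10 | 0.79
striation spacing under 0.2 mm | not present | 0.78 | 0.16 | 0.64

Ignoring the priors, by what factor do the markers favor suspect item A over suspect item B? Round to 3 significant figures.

2.38

The Bayes factor is the ratio of the joint likelihoods of the marker pattern under the two hypotheses (using 1 − P(present | H) for each absent marker).
  suspect item A: 0.84 × 0.27 × (1 − 0.78) = 0.049896
  suspect item B: 0.25 × 0.10 × (1 − 0.16) = 0.021
Bayes factor = 0.049896 / 0.021 ≈ 2.38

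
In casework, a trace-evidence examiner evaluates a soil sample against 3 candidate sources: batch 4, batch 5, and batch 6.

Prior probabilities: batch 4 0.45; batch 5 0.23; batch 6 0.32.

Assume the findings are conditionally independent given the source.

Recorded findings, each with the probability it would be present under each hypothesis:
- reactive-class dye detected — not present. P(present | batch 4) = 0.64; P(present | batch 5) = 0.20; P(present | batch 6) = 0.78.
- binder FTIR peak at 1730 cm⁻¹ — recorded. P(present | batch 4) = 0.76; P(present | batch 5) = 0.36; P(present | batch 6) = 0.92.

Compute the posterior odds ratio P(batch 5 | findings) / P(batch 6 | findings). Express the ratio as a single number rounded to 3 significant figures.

1.02

The normalizing constant cancels in an odds ratio, so compute prior × likelihood for the two hypotheses only (using 1 − P(present | H) for each absent finding):
  batch 5: 0.23 × (1 − 0.20) × 0.36 = 0.06624
  batch 6: 0.32 × (1 − 0.78) × 0.92 = 0.064768
Odds(batch 5 : batch 6) = 0.06624 / 0.064768 ≈ 1.02.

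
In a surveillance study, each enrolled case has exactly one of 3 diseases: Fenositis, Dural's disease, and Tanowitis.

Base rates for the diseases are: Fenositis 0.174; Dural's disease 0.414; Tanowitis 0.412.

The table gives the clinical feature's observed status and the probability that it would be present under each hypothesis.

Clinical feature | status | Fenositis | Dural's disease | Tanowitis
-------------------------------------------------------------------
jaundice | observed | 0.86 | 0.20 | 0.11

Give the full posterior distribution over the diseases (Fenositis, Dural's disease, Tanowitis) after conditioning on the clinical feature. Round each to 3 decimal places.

0.539, 0.298, 0.163

Multiply each prior by the likelihood of the clinical feature:
  Fenositis: 0.174 × 0.86 = 0.14964
  Dural's disease: 0.414 × 0.20 = 0.0828
  Tanowitis: 0.412 × 0.11 = 0.04532
The unnormalized weights sum to 0.27776.
P(Fenositis | evidence) = 0.14964 / 0.27776 ≈ 0.539
P(Dural's disease | evidence) = 0.0828 / 0.27776 ≈ 0.298
P(Tanowitis | evidence) = 0.04532 / 0.27776 ≈ 0.163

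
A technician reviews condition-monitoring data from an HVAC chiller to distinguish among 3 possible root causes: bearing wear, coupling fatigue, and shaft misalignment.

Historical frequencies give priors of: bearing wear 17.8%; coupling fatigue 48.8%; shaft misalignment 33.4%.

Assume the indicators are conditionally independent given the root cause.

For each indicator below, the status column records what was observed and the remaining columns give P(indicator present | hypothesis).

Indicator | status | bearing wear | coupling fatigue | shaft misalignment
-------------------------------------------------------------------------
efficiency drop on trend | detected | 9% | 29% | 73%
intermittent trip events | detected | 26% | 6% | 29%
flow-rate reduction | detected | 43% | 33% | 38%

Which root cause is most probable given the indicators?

Multiply each prior by the joint likelihood of the indicator pattern:
  bearing wear: 0.178 × 0.09 × 0.26 × 0.43 = 0.001791
  coupling fatigue: 0.488 × 0.29 × 0.06 × 0.33 = 0.0028021
  shaft misalignment: 0.334 × 0.73 × 0.29 × 0.38 = 0.026869
Marginal likelihood of the evidence = 0.031462.
P(bearing wear | evidence) ≈ 0.001791 / 0.031462 ≈ 0.057
P(coupling fatigue | evidence) ≈ 0.0028021 / 0.031462 ≈ 0.089
P(shaft misalignment | evidence) ≈ 0.026869 / 0.031462 ≈ 0.854
The largest is 0.854, so shaft misalignment is most probable.

shaft misalignment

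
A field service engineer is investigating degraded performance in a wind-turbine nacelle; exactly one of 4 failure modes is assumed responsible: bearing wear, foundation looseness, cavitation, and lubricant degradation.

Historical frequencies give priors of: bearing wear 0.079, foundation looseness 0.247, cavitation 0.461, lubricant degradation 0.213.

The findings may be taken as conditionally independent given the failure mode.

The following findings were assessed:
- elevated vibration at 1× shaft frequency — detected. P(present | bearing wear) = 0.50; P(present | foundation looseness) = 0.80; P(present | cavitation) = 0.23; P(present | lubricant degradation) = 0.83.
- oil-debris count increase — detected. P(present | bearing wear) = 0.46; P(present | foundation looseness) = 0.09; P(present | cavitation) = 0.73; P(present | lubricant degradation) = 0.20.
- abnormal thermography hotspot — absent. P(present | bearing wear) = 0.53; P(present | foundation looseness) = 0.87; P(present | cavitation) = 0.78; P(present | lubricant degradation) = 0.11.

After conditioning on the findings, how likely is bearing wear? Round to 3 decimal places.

By Bayes' rule with conditional independence, the unnormalized weight for each hypothesis is prior × ∏ likelihoods (using 1 − P(present | H) for each absent finding):
  bearing wear: 0.079 × 0.50 × 0.46 × (1 − 0.53) = 0.0085399
  foundation looseness: 0.247 × 0.80 × 0.09 × (1 − 0.87) = 0.0023119
  cavitation: 0.461 × 0.23 × 0.73 × (1 − 0.78) = 0.017028
  lubricant degradation: 0.213 × 0.83 × 0.20 × (1 − 0.11) = 0.031469
The unnormalized weights sum to 0.059349.
P(bearing wear | evidence) = 0.0085399 / 0.059349 ≈ 0.144.

0.144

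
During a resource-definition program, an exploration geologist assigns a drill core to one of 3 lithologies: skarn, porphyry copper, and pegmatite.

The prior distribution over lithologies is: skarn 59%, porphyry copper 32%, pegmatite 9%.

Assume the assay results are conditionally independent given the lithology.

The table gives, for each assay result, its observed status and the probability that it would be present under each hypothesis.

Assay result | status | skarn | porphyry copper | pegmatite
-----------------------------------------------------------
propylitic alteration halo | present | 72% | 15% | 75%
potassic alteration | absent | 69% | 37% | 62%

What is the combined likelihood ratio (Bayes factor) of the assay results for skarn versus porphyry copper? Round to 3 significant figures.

Joint likelihood of the assay result pattern under each hypothesis (using 1 − P(present | H) for each absent assay result):
  skarn: 0.72 × (1 − 0.69) = 0.2232
  porphyry copper: 0.15 × (1 − 0.37) = 0.0945
Bayes factor = 0.2232 / 0.0945 ≈ 2.36

2.36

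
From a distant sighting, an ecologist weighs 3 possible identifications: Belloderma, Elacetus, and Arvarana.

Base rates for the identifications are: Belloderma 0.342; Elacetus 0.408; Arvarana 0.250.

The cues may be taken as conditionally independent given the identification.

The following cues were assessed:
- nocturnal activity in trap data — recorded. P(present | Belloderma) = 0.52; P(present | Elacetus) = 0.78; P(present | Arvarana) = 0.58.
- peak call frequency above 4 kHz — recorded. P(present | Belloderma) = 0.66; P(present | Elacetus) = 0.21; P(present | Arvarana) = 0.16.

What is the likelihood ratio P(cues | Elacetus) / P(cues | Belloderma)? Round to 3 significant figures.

0.477

Joint likelihood of the cue pattern under each hypothesis:
  Elacetus: 0.78 × 0.21 = 0.1638
  Belloderma: 0.52 × 0.66 = 0.3432
Bayes factor = 0.1638 / 0.3432 ≈ 0.477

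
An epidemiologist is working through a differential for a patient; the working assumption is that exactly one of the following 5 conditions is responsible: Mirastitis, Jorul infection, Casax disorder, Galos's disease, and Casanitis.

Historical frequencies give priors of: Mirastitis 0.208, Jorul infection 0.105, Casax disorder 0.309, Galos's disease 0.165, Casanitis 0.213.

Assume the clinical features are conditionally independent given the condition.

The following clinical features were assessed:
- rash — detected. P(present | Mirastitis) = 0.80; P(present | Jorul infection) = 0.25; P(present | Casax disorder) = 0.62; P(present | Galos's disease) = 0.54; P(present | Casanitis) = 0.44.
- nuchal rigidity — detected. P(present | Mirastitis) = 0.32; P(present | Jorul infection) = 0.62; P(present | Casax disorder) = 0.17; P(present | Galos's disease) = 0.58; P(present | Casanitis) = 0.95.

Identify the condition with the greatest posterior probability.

Multiply each prior by the joint likelihood of the clinical feature pattern:
  Mirastitis: 0.208 × 0.80 × 0.32 = 0.053248
  Jorul infection: 0.105 × 0.25 × 0.62 = 0.016275
  Casax disorder: 0.309 × 0.62 × 0.17 = 0.032569
  Galos's disease: 0.165 × 0.54 × 0.58 = 0.051678
  Casanitis: 0.213 × 0.44 × 0.95 = 0.089034
The unnormalized weights sum to 0.2428.
P(Mirastitis | evidence) ≈ 0.053248 / 0.2428 ≈ 0.219
P(Jorul infection | evidence) ≈ 0.016275 / 0.2428 ≈ 0.067
P(Casax disorder | evidence) ≈ 0.032569 / 0.2428 ≈ 0.134
P(Galos's disease | evidence) ≈ 0.051678 / 0.2428 ≈ 0.213
P(Casanitis | evidence) ≈ 0.089034 / 0.2428 ≈ 0.367
The largest is 0.367, so Casanitis is most probable.

Casanitis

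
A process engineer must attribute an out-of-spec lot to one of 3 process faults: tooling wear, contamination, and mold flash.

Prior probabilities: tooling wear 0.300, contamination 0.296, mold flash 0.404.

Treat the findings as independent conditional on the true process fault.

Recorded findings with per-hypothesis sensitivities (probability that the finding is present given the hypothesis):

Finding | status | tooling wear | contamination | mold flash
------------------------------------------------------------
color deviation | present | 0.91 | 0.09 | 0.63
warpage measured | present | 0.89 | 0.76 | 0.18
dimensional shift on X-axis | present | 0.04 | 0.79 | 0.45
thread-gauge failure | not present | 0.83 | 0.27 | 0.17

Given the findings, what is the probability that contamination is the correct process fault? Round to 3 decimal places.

By Bayes' rule with conditional independence, the unnormalized weight for each hypothesis is prior × ∏ likelihoods (using 1 − P(present | H) for each absent finding):
  tooling wear: 0.300 × 0.91 × 0.89 × 0.04 × (1 − 0.83) = 0.0016522
  contamination: 0.296 × 0.09 × 0.76 × 0.79 × (1 − 0.27) = 0.011676
  mold flash: 0.404 × 0.63 × 0.18 × 0.45 × (1 − 0.17) = 0.017111
Marginal likelihood of the evidence = 0.03044.
P(contamination | evidence) = 0.011676 / 0.03044 ≈ 0.384.

0.384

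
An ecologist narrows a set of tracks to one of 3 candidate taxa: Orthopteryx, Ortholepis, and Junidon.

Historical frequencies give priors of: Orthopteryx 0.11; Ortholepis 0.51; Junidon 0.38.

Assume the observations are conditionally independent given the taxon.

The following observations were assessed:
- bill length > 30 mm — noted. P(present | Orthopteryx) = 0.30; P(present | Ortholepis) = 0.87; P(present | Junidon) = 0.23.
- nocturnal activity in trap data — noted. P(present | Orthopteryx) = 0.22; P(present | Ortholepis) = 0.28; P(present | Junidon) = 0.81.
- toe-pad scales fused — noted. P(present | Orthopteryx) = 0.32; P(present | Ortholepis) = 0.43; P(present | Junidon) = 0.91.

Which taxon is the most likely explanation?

By Bayes' rule with conditional independence, the unnormalized weight for each hypothesis is prior × ∏ likelihoods:
  Orthopteryx: 0.11 × 0.30 × 0.22 × 0.32 = 0.0023232
  Ortholepis: 0.51 × 0.87 × 0.28 × 0.43 = 0.053421
  Junidon: 0.38 × 0.23 × 0.81 × 0.91 = 0.064423
Marginal likelihood of the evidence = 0.12017.
P(Orthopteryx | evidence) ≈ 0.0023232 / 0.12017 ≈ 0.019
P(Ortholepis | evidence) ≈ 0.053421 / 0.12017 ≈ 0.445
P(Junidon | evidence) ≈ 0.064423 / 0.12017 ≈ 0.536
The largest is 0.536, so Junidon is most probable.

Junidon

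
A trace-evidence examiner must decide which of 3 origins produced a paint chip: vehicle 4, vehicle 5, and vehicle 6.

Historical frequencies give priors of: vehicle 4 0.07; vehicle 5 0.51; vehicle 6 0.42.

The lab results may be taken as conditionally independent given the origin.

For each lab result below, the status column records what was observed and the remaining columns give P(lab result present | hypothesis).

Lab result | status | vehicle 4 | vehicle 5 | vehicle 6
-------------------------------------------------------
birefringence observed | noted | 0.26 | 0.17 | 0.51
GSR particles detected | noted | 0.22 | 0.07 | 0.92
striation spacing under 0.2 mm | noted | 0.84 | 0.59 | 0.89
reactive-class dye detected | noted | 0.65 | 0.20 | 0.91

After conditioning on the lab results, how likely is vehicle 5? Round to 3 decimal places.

Multiply each prior by the joint likelihood of the lab result pattern:
  vehicle 4: 0.07 × 0.26 × 0.22 × 0.84 × 0.65 = 0.0021862
  vehicle 5: 0.51 × 0.17 × 0.07 × 0.59 × 0.20 = 0.00071614
  vehicle 6: 0.42 × 0.51 × 0.92 × 0.89 × 0.91 = 0.1596
Normalizing constant Z = 0.0021862 + 0.00071614 + 0.1596 = 0.1625.
P(vehicle 5 | evidence) = 0.00071614 / 0.1625 ≈ 0.004.

0.004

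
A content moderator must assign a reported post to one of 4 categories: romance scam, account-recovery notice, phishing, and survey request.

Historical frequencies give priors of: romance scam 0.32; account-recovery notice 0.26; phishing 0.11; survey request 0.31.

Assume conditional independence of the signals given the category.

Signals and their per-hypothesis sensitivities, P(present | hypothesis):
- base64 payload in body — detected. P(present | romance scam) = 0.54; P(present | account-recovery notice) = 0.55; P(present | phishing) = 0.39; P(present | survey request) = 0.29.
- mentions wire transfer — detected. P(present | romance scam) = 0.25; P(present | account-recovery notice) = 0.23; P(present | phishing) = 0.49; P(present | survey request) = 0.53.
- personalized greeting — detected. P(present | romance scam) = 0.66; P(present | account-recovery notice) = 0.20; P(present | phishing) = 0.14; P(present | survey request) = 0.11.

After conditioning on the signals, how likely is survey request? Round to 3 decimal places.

By Bayes' rule with conditional independence, the unnormalized weight for each hypothesis is prior × ∏ likelihoods:
  romance scam: 0.32 × 0.54 × 0.25 × 0.66 = 0.028512
  account-recovery notice: 0.26 × 0.55 × 0.23 × 0.20 = 0.006578
  phishing: 0.11 × 0.39 × 0.49 × 0.14 = 0.0029429
  survey request: 0.31 × 0.29 × 0.53 × 0.11 = 0.0052412
Normalizing constant Z = 0.028512 + 0.006578 + 0.0029429 + 0.0052412 = 0.043274.
P(survey request | evidence) = 0.0052412 / 0.043274 ≈ 0.121.

0.121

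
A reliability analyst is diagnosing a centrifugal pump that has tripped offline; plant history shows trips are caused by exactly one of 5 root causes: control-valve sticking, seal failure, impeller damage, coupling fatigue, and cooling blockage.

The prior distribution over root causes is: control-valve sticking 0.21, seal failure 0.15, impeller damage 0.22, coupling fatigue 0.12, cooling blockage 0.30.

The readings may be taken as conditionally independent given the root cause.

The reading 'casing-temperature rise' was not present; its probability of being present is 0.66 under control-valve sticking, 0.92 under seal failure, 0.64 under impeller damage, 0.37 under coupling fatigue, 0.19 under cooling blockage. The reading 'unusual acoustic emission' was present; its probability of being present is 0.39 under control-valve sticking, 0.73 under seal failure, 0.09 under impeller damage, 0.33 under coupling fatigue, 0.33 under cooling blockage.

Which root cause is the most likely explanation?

cooling blockage

By Bayes' rule with conditional independence, the unnormalized weight for each hypothesis is prior × ∏ likelihoods (using 1 − P(present | H) for each absent reading):
  control-valve sticking: 0.21 × (1 − 0.66) × 0.39 = 0.027846
  seal failure: 0.15 × (1 − 0.92) × 0.73 = 0.00876
  impeller damage: 0.22 × (1 − 0.64) × 0.09 = 0.007128
  coupling fatigue: 0.12 × (1 − 0.37) × 0.33 = 0.024948
  cooling blockage: 0.30 × (1 − 0.19) × 0.33 = 0.08019
Normalizing constant Z = 0.027846 + 0.00876 + 0.007128 + 0.024948 + 0.08019 = 0.14887.
P(control-valve sticking | evidence) ≈ 0.027846 / 0.14887 ≈ 0.187
P(seal failure | evidence) ≈ 0.00876 / 0.14887 ≈ 0.059
P(impeller damage | evidence) ≈ 0.007128 / 0.14887 ≈ 0.048
P(coupling fatigue | evidence) ≈ 0.024948 / 0.14887 ≈ 0.168
P(cooling blockage | evidence) ≈ 0.08019 / 0.14887 ≈ 0.539
The largest is 0.539, so cooling blockage is most probable.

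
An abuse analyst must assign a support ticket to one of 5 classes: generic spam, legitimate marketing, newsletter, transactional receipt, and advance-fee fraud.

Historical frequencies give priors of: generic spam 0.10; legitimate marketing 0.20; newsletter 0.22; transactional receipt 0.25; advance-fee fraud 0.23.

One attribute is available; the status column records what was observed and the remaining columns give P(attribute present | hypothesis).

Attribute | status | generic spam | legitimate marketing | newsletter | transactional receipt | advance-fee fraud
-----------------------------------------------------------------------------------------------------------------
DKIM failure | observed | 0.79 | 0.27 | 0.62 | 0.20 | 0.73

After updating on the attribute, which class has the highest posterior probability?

advance-fee fraud

By Bayes' rule, the unnormalized weight for each hypothesis is prior × likelihood:
  generic spam: 0.10 × 0.79 = 0.079
  legitimate marketing: 0.20 × 0.27 = 0.054
  newsletter: 0.22 × 0.62 = 0.1364
  transactional receipt: 0.25 × 0.20 = 0.05
  advance-fee fraud: 0.23 × 0.73 = 0.1679
Normalizing constant Z = 0.079 + 0.054 + 0.1364 + 0.05 + 0.1679 = 0.4873.
P(generic spam | evidence) ≈ 0.079 / 0.4873 ≈ 0.162
P(legitimate marketing | evidence) ≈ 0.054 / 0.4873 ≈ 0.111
P(newsletter | evidence) ≈ 0.1364 / 0.4873 ≈ 0.280
P(transactional receipt | evidence) ≈ 0.05 / 0.4873 ≈ 0.103
P(advance-fee fraud | evidence) ≈ 0.1679 / 0.4873 ≈ 0.345
The largest is 0.345, so advance-fee fraud is most probable.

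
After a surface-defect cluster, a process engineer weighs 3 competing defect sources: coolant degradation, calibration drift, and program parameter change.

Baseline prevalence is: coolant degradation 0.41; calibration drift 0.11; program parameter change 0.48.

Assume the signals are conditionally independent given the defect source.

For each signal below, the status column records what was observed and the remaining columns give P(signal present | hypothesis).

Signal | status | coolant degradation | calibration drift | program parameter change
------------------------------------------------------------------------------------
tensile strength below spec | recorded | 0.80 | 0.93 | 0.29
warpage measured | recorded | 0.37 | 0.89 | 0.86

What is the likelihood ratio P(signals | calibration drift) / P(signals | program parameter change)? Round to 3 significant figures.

Joint likelihood of the signal pattern under each hypothesis:
  calibration drift: 0.93 × 0.89 = 0.8277
  program parameter change: 0.29 × 0.86 = 0.2494
Bayes factor = 0.8277 / 0.2494 ≈ 3.32

3.32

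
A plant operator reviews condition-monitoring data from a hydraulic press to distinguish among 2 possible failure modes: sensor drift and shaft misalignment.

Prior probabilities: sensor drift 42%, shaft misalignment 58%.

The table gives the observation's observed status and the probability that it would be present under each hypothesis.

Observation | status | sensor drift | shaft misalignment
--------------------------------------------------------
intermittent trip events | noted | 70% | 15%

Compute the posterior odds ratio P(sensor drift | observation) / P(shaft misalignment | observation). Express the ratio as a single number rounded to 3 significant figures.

3.38

Posterior odds equal prior odds times the likelihood ratio; only the two competing hypotheses matter.
  sensor drift: 0.42 × 0.70 = 0.294
  shaft misalignment: 0.58 × 0.15 = 0.087
Posterior odds = 0.294 / 0.087 ≈ 3.38.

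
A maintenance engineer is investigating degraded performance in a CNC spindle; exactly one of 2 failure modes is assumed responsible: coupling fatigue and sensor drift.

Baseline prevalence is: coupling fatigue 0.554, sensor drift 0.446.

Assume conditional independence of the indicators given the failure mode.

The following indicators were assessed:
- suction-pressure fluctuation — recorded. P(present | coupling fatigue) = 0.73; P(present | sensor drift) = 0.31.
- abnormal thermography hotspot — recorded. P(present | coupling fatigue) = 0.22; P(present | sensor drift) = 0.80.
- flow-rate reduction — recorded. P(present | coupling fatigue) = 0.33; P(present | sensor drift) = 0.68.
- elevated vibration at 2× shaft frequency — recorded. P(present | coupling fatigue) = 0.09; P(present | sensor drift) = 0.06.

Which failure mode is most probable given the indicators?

sensor drift

For each hypothesis, the unnormalized posterior weight is prior × product of the indicator likelihoods:
  coupling fatigue: 0.554 × 0.73 × 0.22 × 0.33 × 0.09 = 0.0026425
  sensor drift: 0.446 × 0.31 × 0.80 × 0.68 × 0.06 = 0.0045128
Marginal likelihood of the evidence = 0.0071553.
P(coupling fatigue | evidence) ≈ 0.0026425 / 0.0071553 ≈ 0.369
P(sensor drift | evidence) ≈ 0.0045128 / 0.0071553 ≈ 0.631
The largest is 0.631, so sensor drift is most probable.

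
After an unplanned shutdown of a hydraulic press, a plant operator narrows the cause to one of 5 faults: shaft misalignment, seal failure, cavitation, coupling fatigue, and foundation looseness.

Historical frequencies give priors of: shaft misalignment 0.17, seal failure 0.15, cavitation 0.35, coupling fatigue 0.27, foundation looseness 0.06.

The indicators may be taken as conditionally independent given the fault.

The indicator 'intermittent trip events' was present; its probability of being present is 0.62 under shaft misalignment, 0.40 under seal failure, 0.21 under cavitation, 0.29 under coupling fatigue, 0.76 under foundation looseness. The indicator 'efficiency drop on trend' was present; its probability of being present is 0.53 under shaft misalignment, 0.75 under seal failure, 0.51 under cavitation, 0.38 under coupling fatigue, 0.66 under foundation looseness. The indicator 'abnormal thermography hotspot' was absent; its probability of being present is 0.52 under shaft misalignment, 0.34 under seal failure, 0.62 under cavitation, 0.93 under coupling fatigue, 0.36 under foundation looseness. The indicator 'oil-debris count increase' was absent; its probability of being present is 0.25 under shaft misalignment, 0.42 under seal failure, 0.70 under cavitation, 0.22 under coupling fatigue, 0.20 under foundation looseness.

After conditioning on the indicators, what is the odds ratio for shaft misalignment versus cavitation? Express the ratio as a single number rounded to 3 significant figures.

4.71

Unnormalized posterior weight (prior times the indicator likelihoods) for each of the two hypotheses (using 1 − P(present | H) for each absent indicator):
  shaft misalignment: 0.17 × 0.62 × 0.53 × (1 − 0.52) × (1 − 0.25) = 0.02011
  cavitation: 0.35 × 0.21 × 0.51 × (1 − 0.62) × (1 − 0.70) = 0.0042733
Odds(shaft misalignment : cavitation) = 0.02011 / 0.0042733 ≈ 4.71.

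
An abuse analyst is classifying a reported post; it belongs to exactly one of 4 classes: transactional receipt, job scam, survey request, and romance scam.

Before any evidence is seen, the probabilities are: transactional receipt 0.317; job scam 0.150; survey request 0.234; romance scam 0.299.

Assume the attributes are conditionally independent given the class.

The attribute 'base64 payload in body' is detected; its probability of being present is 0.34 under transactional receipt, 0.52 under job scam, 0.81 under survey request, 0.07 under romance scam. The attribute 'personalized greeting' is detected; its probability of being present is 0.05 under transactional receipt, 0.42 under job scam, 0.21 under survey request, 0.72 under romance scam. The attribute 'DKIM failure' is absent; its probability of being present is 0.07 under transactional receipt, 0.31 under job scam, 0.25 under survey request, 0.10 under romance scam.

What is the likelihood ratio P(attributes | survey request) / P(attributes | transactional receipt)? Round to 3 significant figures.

The Bayes factor is the ratio of the joint likelihoods of the attribute pattern under the two hypotheses (using 1 − P(present | H) for each absent attribute).
  survey request: 0.81 × 0.21 × (1 − 0.25) = 0.12757
  transactional receipt: 0.34 × 0.05 × (1 − 0.07) = 0.01581
Bayes factor = 0.12757 / 0.01581 ≈ 8.07

8.07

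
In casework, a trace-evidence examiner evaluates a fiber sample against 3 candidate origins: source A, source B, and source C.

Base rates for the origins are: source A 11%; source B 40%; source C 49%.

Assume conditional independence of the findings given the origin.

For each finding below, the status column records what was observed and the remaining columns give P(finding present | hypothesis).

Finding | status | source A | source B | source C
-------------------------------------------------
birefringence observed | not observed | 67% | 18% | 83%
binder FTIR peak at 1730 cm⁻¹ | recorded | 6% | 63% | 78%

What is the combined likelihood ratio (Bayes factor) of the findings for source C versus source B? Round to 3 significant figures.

0.257

The Bayes factor is the ratio of the joint likelihoods of the evidence pattern under the two hypotheses (using 1 − P(present | H) for each absent finding).
  source C: (1 − 0.83) × 0.78 = 0.1326
  source B: (1 − 0.18) × 0.63 = 0.5166
Bayes factor = 0.1326 / 0.5166 ≈ 0.257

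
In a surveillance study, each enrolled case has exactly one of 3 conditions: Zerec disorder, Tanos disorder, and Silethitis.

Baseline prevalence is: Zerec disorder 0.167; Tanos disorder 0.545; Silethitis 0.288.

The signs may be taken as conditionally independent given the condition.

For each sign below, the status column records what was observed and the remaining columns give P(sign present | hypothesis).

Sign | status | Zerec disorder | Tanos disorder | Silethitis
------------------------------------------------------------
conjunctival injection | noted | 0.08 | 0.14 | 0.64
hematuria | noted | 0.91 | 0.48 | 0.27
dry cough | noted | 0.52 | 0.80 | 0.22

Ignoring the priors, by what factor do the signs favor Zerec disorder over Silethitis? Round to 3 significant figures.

The Bayes factor is the ratio of the joint likelihoods of the sign pattern under the two hypotheses.
  Zerec disorder: 0.08 × 0.91 × 0.52 = 0.037856
  Silethitis: 0.64 × 0.27 × 0.22 = 0.038016
Bayes factor = 0.037856 / 0.038016 ≈ 0.996

0.996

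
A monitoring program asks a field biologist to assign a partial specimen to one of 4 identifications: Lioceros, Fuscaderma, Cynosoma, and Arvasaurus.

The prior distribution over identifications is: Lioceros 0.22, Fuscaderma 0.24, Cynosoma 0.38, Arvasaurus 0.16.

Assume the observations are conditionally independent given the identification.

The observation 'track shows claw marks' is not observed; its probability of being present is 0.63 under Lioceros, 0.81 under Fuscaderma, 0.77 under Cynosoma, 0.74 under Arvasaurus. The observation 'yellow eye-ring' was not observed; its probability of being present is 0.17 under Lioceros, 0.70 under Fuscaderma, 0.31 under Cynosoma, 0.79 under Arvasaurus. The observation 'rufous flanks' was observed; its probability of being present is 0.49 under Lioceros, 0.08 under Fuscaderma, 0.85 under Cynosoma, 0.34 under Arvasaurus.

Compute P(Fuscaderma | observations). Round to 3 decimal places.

Multiply each prior by the joint likelihood of the evidence pattern (using 1 − P(present | H) for each absent observation):
  Lioceros: 0.22 × (1 − 0.63) × (1 − 0.17) × 0.49 = 0.033105
  Fuscaderma: 0.24 × (1 − 0.81) × (1 − 0.70) × 0.08 = 0.0010944
  Cynosoma: 0.38 × (1 − 0.77) × (1 − 0.31) × 0.85 = 0.05126
  Arvasaurus: 0.16 × (1 − 0.74) × (1 − 0.79) × 0.34 = 0.0029702
Normalizing constant Z = 0.033105 + 0.0010944 + 0.05126 + 0.0029702 = 0.08843.
P(Fuscaderma | evidence) = 0.0010944 / 0.08843 ≈ 0.012.

0.012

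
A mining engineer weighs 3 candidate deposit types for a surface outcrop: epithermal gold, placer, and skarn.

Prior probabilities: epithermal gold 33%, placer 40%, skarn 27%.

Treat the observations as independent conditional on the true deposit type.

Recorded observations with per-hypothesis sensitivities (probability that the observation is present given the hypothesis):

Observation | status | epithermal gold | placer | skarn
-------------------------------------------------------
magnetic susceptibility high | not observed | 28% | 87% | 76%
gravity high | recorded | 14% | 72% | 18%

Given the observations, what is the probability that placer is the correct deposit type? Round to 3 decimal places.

0.455

For each hypothesis, the unnormalized posterior weight is prior × product of the observation likelihoods (using 1 − P(present | H) for each absent observation):
  epithermal gold: 0.33 × (1 − 0.28) × 0.14 = 0.033264
  placer: 0.40 × (1 − 0.87) × 0.72 = 0.03744
  skarn: 0.27 × (1 − 0.76) × 0.18 = 0.011664
Marginal likelihood of the evidence = 0.082368.
P(placer | evidence) = 0.03744 / 0.082368 ≈ 0.455.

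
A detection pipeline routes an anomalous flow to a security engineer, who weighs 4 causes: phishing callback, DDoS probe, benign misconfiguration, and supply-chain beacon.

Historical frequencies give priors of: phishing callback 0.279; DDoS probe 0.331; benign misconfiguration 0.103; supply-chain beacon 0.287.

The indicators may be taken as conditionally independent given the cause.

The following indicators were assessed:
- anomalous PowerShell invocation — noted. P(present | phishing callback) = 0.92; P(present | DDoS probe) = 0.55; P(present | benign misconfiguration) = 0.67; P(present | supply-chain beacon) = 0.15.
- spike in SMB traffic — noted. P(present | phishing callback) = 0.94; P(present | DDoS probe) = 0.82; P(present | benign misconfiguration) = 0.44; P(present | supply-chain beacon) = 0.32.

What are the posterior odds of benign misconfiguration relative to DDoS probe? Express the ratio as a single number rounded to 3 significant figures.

The normalizing constant cancels in an odds ratio, so compute prior × likelihood for the two hypotheses only:
  benign misconfiguration: 0.103 × 0.67 × 0.44 = 0.030364
  DDoS probe: 0.331 × 0.55 × 0.82 = 0.14928
Posterior odds = 0.030364 / 0.14928 ≈ 0.203.

0.203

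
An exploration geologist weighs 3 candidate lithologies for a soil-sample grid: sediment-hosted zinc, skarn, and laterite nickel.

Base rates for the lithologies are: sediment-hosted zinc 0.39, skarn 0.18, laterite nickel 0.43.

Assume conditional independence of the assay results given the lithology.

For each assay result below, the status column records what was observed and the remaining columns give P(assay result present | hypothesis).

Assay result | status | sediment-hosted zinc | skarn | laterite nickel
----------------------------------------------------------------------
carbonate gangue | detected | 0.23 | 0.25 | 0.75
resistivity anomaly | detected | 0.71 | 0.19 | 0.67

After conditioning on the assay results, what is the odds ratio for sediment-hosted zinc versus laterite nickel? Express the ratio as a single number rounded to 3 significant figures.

0.295

Posterior odds equal prior odds times the likelihood ratio; only the two competing hypotheses matter.
  sediment-hosted zinc: 0.39 × 0.23 × 0.71 = 0.063687
  laterite nickel: 0.43 × 0.75 × 0.67 = 0.21608
Posterior odds = 0.063687 / 0.21608 ≈ 0.295.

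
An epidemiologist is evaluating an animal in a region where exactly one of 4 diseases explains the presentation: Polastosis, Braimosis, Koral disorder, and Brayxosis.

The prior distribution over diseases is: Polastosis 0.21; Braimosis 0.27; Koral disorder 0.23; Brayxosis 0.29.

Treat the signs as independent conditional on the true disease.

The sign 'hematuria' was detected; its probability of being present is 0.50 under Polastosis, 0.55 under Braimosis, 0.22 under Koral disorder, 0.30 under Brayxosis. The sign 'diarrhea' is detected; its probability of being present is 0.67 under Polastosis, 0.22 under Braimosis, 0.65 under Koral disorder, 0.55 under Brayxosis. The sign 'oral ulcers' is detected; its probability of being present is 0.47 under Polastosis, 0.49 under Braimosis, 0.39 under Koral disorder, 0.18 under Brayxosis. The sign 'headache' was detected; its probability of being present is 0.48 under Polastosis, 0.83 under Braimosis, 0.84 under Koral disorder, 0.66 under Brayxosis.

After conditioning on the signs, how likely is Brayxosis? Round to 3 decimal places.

0.125

Multiply each prior by the joint likelihood of the sign pattern:
  Polastosis: 0.21 × 0.50 × 0.67 × 0.47 × 0.48 = 0.015871
  Braimosis: 0.27 × 0.55 × 0.22 × 0.49 × 0.83 = 0.013287
  Koral disorder: 0.23 × 0.22 × 0.65 × 0.39 × 0.84 = 0.010775
  Brayxosis: 0.29 × 0.30 × 0.55 × 0.18 × 0.66 = 0.0056846
Marginal likelihood of the evidence = 0.045617.
P(Brayxosis | evidence) = 0.0056846 / 0.045617 ≈ 0.125.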